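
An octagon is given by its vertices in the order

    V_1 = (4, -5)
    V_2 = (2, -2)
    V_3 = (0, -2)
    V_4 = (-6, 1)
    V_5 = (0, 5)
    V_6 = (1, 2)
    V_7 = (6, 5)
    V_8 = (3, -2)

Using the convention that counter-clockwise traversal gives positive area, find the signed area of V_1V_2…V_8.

Σ = (2) + (-4) + (-12) + (-30) + (-5) + (-7) + (-27) + (-7) = -90
Signed area = Σ/2 = -45 (negative ⇒ clockwise traversal).

-45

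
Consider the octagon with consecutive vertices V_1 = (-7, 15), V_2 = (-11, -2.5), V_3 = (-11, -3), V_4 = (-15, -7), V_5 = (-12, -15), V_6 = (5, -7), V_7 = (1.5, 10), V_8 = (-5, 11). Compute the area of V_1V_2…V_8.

Apply the shoelace formula: 2A = Σ (x_i·y_{i+1} − x_{i+1}·y_i), indices taken mod 8.
Σ = (182.5) + (5.5) + (32) + (141) + (159) + (60.5) + (66.5) + (2) = 649
Area = |Σ|/2 = 324.5.

324.5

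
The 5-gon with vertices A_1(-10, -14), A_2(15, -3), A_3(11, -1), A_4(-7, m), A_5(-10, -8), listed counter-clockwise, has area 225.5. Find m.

4

Write out the shoelace sum; only the two edges meeting at A_4 involve m:
2·Area = [(11·m − (-7)·(-1)) + ((-7)·(-8) − (-10)·m)] + 318
       = 21·m + 367 = 451
⇒ m = 4.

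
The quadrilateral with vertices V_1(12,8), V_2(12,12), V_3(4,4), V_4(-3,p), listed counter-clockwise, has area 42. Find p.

-6

The doubled signed area Σ (x_i y_{i+1} − x_{i+1} y_i) is linear in p.
With p=0 it equals 36; the coefficient of p is -8 (from the two edges through V_4).
So -8·p + 36 = 2·42 = 84 ⇒ p = -6.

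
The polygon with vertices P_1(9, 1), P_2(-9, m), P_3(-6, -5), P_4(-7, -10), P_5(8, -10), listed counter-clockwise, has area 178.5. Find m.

The doubled signed area Σ (x_i y_{i+1} − x_{i+1} y_i) is linear in m.
With m=0 it equals 327; the coefficient of m is 15 (from the two edges through P_2).
So 15·m + 327 = 2·178.5 = 357 ⇒ m = 2.

2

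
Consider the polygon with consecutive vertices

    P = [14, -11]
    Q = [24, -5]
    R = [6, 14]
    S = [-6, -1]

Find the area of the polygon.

359

Σ = (194) + (366) + (78) + (80) = 718
Area = |Σ|/2 = 359.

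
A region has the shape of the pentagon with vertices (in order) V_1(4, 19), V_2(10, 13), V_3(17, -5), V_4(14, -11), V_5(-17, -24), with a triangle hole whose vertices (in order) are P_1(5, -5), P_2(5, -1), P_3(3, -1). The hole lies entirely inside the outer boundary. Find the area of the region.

Outer boundary:
V_1→V_2: (4)(13) − (10)(19) = -138
V_2→V_3: (10)(-5) − (17)(13) = -271
V_3→V_4: (17)(-11) − (14)(-5) = -117
V_4→V_5: (14)(-24) − (-17)(-11) = -523
V_5→V_1: (-17)(19) − (4)(-24) = -227
Σ = -1276
Area = |Σ|/2 = 638.
Hole:
Apply Gauss's area formula: 2A = Σ (x_i·y_{i+1} − x_{i+1}·y_i), indices taken mod 3.
Σ = (20) + (-2) + (-10) = 8
Area = |Σ|/2 = 4.
Net area = 638 − 4 = 634.

634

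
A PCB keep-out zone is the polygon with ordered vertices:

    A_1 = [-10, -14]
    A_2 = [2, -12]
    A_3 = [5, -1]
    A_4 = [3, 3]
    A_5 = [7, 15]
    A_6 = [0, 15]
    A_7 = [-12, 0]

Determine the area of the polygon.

Apply Gauss's area formula: 2A = Σ (x_i·y_{i+1} − x_{i+1}·y_i), indices taken mod 7.
Σ = (148) + (58) + (18) + (24) + (105) + (180) + (168) = 701
Area = |Σ|/2 = 350.5.

350.5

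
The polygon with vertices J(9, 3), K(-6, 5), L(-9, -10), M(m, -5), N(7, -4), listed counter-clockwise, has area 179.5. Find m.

9

Write out the shoelace sum; only the two edges meeting at M involve m:
2·Area = [((-9)·(-5) − m·(-10)) + (m·(-4) − 7·(-5))] + 225
       = 6·m + 305 = 359
⇒ m = 9.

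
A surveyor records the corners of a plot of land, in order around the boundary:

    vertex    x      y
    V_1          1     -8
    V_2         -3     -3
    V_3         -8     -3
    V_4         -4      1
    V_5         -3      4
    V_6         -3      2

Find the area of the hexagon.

23.5

Σ = (-27) + (-15) + (-20) + (-13) + (6) + (22) = -47
Area = |Σ|/2 = 23.5.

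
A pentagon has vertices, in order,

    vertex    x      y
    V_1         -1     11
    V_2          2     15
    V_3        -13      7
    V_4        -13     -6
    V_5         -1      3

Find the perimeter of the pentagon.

|V_1V_2| = √((3)² + (4)²) = √25 = 5
|V_2V_3| = √((-15)² + (-8)²) = √289 = 17
|V_3V_4| = √((0)² + (-13)²) = √169 = 13
|V_4V_5| = √((12)² + (9)²) = √225 = 15
|V_5V_1| = √((0)² + (8)²) = √64 = 8
Perimeter = 5 + 17 + 13 + 15 + 8 = 58.

58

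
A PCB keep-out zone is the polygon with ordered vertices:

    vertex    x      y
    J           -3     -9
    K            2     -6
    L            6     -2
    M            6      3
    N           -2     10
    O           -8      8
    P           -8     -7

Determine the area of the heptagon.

Apply the surveyor's formula: 2A = Σ (x_i·y_{i+1} − x_{i+1}·y_i), indices taken mod 7.
Cross-terms: 36, 32, 30, 66, 64, 120, 51  ⇒  Σ = 399
Area = |Σ|/2 = 199.5.

199.5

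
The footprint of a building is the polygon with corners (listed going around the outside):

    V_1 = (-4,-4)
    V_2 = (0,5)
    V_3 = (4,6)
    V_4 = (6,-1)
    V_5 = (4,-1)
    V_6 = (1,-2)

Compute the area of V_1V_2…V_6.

Apply the surveyor's formula: 2A = Σ (x_i·y_{i+1} − x_{i+1}·y_i), indices taken mod 6.
Cross-terms: -20, -20, -40, -2, -7, -12  ⇒  Σ = -101
Area = |Σ|/2 = 50.5.

50.5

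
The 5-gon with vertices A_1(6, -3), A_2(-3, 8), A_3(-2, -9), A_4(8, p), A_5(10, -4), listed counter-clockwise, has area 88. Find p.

-5

The doubled signed area Σ (x_i y_{i+1} − x_{i+1} y_i) is linear in p.
With p=0 it equals 116; the coefficient of p is -12 (from the two edges through A_4).
So -12·p + 116 = 2·88 = 176 ⇒ p = -5.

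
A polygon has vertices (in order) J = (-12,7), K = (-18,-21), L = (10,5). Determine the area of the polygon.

314

Apply the shoelace formula: 2A = Σ (x_i·y_{i+1} − x_{i+1}·y_i), indices taken mod 3.
Σ = (378) + (120) + (130) = 628
Area = |Σ|/2 = 314.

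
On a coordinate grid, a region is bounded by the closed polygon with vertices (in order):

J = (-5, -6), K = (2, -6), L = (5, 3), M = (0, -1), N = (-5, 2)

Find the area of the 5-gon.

J→K: (-5)(-6) − (2)(-6) = 42
K→L: (2)(3) − (5)(-6) = 36
L→M: (5)(-1) − (0)(3) = -5
M→N: (0)(2) − (-5)(-1) = -5
N→J: (-5)(-6) − (-5)(2) = 40
Σ = 108
Area = |Σ|/2 = 54.

54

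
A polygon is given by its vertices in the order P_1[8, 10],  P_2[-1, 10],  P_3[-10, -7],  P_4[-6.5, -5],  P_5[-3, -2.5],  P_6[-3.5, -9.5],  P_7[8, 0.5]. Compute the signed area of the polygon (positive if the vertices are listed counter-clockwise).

186.375

Apply Gauss's area formula: 2A = Σ (x_i·y_{i+1} − x_{i+1}·y_i), indices taken mod 7.
Cross-terms: 90, 107, 4.5, 1.25, 19.75, 74.25, 76  ⇒  Σ = 372.75
Signed area = Σ/2 = 186.375 (positive ⇒ counter-clockwise traversal).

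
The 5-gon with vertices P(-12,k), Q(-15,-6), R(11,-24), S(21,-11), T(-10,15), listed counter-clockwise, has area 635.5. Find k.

1

The doubled signed area Σ (x_i y_{i+1} − x_{i+1} y_i) is linear in k.
With k=0 it equals 1266; the coefficient of k is 5 (from the two edges through P).
So 5·k + 1266 = 2·635.5 = 1271 ⇒ k = 1.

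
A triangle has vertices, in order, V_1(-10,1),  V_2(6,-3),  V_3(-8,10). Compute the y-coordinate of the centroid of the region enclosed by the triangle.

Apply the shoelace formula. First the cross-terms c_i = x_i·y_{i+1} − x_{i+1}·y_i:
  24, 36, 92  ⇒  2A = 152, A = 76.
Then Σ (y_i + y_{i+1})·c_i = 1216, so ȳ = 1216 / (6·76) = 8/3.

8/3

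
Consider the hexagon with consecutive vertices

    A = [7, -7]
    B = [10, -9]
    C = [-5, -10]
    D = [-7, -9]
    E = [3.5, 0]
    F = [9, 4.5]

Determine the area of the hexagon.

105.125

Apply the shoelace (surveyor's) formula: 2A = Σ (x_i·y_{i+1} − x_{i+1}·y_i), indices taken mod 6.
A→B: (7)(-9) − (10)(-7) = 7
B→C: (10)(-10) − (-5)(-9) = -145
C→D: (-5)(-9) − (-7)(-10) = -25
D→E: (-7)(0) − (3.5)(-9) = 31.5
E→F: (3.5)(4.5) − (9)(0) = 15.75
F→A: (9)(-7) − (7)(4.5) = -94.5
Σ = -210.25
Area = |Σ|/2 = 105.125.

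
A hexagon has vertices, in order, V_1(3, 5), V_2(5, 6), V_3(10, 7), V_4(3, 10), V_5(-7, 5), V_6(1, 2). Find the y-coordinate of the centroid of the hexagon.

173/28

Apply the shoelace (surveyor's) formula. First the cross-terms c_i = x_i·y_{i+1} − x_{i+1}·y_i:
  -7, -25, 79, 85, -19, -1  ⇒  2A = 112, A = 56.
Then Σ (y_i + y_{i+1})·c_i = 2076, so ȳ = 2076 / (6·56) = 173/28.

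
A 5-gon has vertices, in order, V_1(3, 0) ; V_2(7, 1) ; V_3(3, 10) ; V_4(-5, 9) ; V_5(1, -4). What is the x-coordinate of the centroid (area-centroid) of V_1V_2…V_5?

Apply the shoelace formula. First the cross-terms c_i = x_i·y_{i+1} − x_{i+1}·y_i:
  3, 67, 77, 11, 12  ⇒  2A = 170, A = 85.
Then Σ (x_i + x_{i+1})·c_i = 550, so x̄ = 550 / (6·85) = 55/51.

55/51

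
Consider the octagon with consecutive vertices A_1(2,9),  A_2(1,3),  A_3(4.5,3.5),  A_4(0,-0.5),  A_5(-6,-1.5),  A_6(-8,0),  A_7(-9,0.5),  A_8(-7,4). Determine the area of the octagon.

Apply Gauss's area formula: 2A = Σ (x_i·y_{i+1} − x_{i+1}·y_i), indices taken mod 8.
Σ = (-3) + (-10) + (-2.25) + (-3) + (-12) + (-4) + (-32.5) + (-71) = -137.75
Area = |Σ|/2 = 68.875.

68.875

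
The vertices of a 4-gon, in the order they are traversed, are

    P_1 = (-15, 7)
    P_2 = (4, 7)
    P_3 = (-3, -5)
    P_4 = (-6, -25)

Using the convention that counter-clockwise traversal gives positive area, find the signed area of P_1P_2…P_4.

Cross-terms: -133, 1, 45, -417  ⇒  Σ = -504
Signed area = Σ/2 = -252 (negative ⇒ clockwise traversal).

-252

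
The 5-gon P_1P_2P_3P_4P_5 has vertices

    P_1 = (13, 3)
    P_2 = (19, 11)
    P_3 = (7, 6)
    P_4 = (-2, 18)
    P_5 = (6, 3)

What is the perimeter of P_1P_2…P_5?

62

|P_1P_2| = √((6)² + (8)²) = √100 = 10
|P_2P_3| = √((-12)² + (-5)²) = √169 = 13
|P_3P_4| = √((-9)² + (12)²) = √225 = 15
|P_4P_5| = √((8)² + (-15)²) = √289 = 17
|P_5P_1| = √((7)² + (0)²) = √49 = 7
Perimeter = 10 + 13 + 15 + 17 + 7 = 62.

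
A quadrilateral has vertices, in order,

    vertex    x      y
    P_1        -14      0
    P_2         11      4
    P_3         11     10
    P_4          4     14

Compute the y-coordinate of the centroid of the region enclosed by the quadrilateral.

6.4375

Apply the shoelace (surveyor's) formula. First the cross-terms c_i = x_i·y_{i+1} − x_{i+1}·y_i:
  -56, 66, 114, 196  ⇒  2A = 320, A = 160.
Then Σ (y_i + y_{i+1})·c_i = 6180, so ȳ = 6180 / (6·160) = 6.4375.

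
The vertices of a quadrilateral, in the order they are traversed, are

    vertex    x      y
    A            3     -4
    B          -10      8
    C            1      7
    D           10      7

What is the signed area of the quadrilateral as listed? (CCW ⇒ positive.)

A→B: (3)(8) − (-10)(-4) = -16
B→C: (-10)(7) − (1)(8) = -78
C→D: (1)(7) − (10)(7) = -63
D→A: (10)(-4) − (3)(7) = -61
Σ = -218
Signed area = Σ/2 = -109 (negative ⇒ clockwise traversal).

-109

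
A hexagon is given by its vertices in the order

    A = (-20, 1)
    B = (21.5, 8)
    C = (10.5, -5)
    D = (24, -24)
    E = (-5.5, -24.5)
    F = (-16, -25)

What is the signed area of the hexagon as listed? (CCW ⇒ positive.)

Σ = (-181.5) + (-191.5) + (-132) + (-720) + (-254.5) + (-516) = -1995.5
Signed area = Σ/2 = -997.75 (negative ⇒ clockwise traversal).

-997.75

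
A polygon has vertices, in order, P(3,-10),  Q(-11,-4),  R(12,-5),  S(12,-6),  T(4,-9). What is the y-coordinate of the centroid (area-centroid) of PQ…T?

-605/96

Apply Gauss's area formula. First the cross-terms c_i = x_i·y_{i+1} − x_{i+1}·y_i:
  -122, 103, -12, -84, -13  ⇒  2A = -128, A = -64.
Then Σ (y_i + y_{i+1})·c_i = 2420, so ȳ = 2420 / (6·(-64)) = -605/96.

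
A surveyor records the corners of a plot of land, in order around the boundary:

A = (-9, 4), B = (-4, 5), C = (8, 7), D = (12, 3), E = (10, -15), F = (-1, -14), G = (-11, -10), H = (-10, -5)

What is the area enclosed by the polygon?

Apply Gauss's area formula: 2A = Σ (x_i·y_{i+1} − x_{i+1}·y_i), indices taken mod 8.
Σ = (-29) + (-68) + (-60) + (-210) + (-155) + (-144) + (-45) + (-85) = -796
Area = |Σ|/2 = 398.

398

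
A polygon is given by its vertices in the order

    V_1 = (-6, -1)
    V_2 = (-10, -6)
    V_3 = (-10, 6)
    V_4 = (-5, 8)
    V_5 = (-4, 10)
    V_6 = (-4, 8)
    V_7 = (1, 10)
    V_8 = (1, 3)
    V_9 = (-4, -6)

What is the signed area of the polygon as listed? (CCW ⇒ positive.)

Apply the surveyor's formula: 2A = Σ (x_i·y_{i+1} − x_{i+1}·y_i), indices taken mod 9.
Cross-terms: 26, -120, -50, -18, 8, -48, -7, 6, -32  ⇒  Σ = -235
Signed area = Σ/2 = -117.5 (negative ⇒ clockwise traversal).

-117.5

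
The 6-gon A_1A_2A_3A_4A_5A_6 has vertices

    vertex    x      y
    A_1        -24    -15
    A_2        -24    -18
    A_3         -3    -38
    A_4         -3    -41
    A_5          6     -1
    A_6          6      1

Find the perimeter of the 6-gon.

112

|A_1A_2| = √((0)² + (-3)²) = √9 = 3
|A_2A_3| = √((21)² + (-20)²) = √841 = 29
|A_3A_4| = √((0)² + (-3)²) = √9 = 3
|A_4A_5| = √((9)² + (40)²) = √1681 = 41
|A_5A_6| = √((0)² + (2)²) = √4 = 2
|A_6A_1| = √((-30)² + (-16)²) = √1156 = 34
Perimeter = 3 + 29 + 3 + 41 + 2 + 34 = 112.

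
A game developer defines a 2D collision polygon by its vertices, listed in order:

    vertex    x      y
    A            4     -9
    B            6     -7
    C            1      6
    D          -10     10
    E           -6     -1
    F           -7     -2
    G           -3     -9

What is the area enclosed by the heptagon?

167

Apply Gauss's area formula: 2A = Σ (x_i·y_{i+1} − x_{i+1}·y_i), indices taken mod 7.
Σ = (26) + (43) + (70) + (70) + (5) + (57) + (63) = 334
Area = |Σ|/2 = 167.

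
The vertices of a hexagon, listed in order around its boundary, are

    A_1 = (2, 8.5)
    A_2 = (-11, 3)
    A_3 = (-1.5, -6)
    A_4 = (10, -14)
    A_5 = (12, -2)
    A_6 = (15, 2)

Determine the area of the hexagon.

288.25

A_1→A_2: (2)(3) − (-11)(8.5) = 99.5
A_2→A_3: (-11)(-6) − (-1.5)(3) = 70.5
A_3→A_4: (-1.5)(-14) − (10)(-6) = 81
A_4→A_5: (10)(-2) − (12)(-14) = 148
A_5→A_6: (12)(2) − (15)(-2) = 54
A_6→A_1: (15)(8.5) − (2)(2) = 123.5
Σ = 576.5
Area = |Σ|/2 = 288.25.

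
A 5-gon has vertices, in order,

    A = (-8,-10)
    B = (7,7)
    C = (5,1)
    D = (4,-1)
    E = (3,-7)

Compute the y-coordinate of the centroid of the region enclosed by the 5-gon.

-698/201

Apply the shoelace (surveyor's) formula. First the cross-terms c_i = x_i·y_{i+1} − x_{i+1}·y_i:
  14, -28, -9, -25, -86  ⇒  2A = -134, A = -67.
Then Σ (y_i + y_{i+1})·c_i = 1396, so ȳ = 1396 / (6·(-67)) = -698/201.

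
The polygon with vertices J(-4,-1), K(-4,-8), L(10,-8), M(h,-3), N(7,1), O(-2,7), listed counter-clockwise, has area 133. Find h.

6

Write out the shoelace sum; only the two edges meeting at M involve h:
2·Area = [(10·(-3) − h·(-8)) + (h·1 − 7·(-3))] + 221
       = 9·h + 212 = 266
⇒ h = 6.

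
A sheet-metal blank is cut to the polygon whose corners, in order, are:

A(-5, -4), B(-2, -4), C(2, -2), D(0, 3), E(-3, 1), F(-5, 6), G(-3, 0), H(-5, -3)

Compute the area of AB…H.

Apply the shoelace (surveyor's) formula: 2A = Σ (x_i·y_{i+1} − x_{i+1}·y_i), indices taken mod 8.
A→B: (-5)(-4) − (-2)(-4) = 12
B→C: (-2)(-2) − (2)(-4) = 12
C→D: (2)(3) − (0)(-2) = 6
D→E: (0)(1) − (-3)(3) = 9
E→F: (-3)(6) − (-5)(1) = -13
F→G: (-5)(0) − (-3)(6) = 18
G→H: (-3)(-3) − (-5)(0) = 9
H→A: (-5)(-4) − (-5)(-3) = 5
Σ = 58
Area = |Σ|/2 = 29.

29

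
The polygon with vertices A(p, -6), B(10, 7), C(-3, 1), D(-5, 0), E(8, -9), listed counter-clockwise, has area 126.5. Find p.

Write out the shoelace sum; only the two edges meeting at A involve p:
2·Area = [(8·(-6) − p·(-9)) + (p·7 − 10·(-6))] + 81
       = 16·p + 93 = 253
⇒ p = 10.

10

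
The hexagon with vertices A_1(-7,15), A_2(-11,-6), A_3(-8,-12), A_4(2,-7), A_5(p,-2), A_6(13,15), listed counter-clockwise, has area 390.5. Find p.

Write out the shoelace sum; only the two edges meeting at A_5 involve p:
2·Area = [(2·(-2) − p·(-7)) + (p·15 − 13·(-2))] + 671
       = 22·p + 693 = 781
⇒ p = 4.

4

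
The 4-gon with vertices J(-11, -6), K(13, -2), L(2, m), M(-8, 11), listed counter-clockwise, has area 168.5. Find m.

2

The doubled signed area Σ (x_i y_{i+1} − x_{i+1} y_i) is linear in m.
With m=0 it equals 295; the coefficient of m is 21 (from the two edges through L).
So 21·m + 295 = 2·168.5 = 337 ⇒ m = 2.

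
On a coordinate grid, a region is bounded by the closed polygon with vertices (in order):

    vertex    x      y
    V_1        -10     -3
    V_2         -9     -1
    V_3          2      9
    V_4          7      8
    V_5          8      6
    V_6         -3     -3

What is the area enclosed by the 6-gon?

96

Cross-terms: -17, -79, -47, -22, -6, -21  ⇒  Σ = -192
Area = |Σ|/2 = 96.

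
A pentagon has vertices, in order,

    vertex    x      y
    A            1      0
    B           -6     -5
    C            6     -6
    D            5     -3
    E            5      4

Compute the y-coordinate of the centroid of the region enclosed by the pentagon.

Apply Gauss's area formula. First the cross-terms c_i = x_i·y_{i+1} − x_{i+1}·y_i:
  -5, 66, 12, 35, -4  ⇒  2A = 104, A = 52.
Then Σ (y_i + y_{i+1})·c_i = -790, so ȳ = -790 / (6·52) = -395/156.

-395/156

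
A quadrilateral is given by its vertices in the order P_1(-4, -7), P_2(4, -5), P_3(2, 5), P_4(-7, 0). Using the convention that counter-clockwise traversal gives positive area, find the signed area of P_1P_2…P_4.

81

Cross-terms: 48, 30, 35, 49  ⇒  Σ = 162
Signed area = Σ/2 = 81 (positive ⇒ counter-clockwise traversal).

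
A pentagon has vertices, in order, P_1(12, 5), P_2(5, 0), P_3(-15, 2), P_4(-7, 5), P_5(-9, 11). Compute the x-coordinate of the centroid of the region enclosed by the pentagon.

Apply the surveyor's formula. First the cross-terms c_i = x_i·y_{i+1} − x_{i+1}·y_i:
  -25, 10, -61, -32, -177  ⇒  2A = -285, A = -142.5.
Then Σ (x_i + x_{i+1})·c_i = 798, so x̄ = 798 / (6·(-142.5)) = -14/15.

-14/15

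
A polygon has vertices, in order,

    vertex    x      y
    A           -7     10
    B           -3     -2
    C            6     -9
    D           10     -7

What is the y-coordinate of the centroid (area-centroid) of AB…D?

-346/273

Apply the surveyor's formula. First the cross-terms c_i = x_i·y_{i+1} − x_{i+1}·y_i:
  44, 39, 48, 51  ⇒  2A = 182, A = 91.
Then Σ (y_i + y_{i+1})·c_i = -692, so ȳ = -692 / (6·91) = -346/273.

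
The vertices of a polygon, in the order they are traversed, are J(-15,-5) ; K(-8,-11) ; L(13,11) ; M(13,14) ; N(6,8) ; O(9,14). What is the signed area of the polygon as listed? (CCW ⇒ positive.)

208

Apply the shoelace formula: 2A = Σ (x_i·y_{i+1} − x_{i+1}·y_i), indices taken mod 6.
J→K: (-15)(-11) − (-8)(-5) = 125
K→L: (-8)(11) − (13)(-11) = 55
L→M: (13)(14) − (13)(11) = 39
M→N: (13)(8) − (6)(14) = 20
N→O: (6)(14) − (9)(8) = 12
O→J: (9)(-5) − (-15)(14) = 165
Σ = 416
Signed area = Σ/2 = 208 (positive ⇒ counter-clockwise traversal).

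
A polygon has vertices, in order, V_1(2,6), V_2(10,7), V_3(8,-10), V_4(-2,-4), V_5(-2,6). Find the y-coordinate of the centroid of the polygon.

Apply the surveyor's formula. First the cross-terms c_i = x_i·y_{i+1} − x_{i+1}·y_i:
  -46, -156, -52, -20, -24  ⇒  2A = -298, A = -149.
Then Σ (y_i + y_{i+1})·c_i = 270, so ȳ = 270 / (6·(-149)) = -45/149.

-45/149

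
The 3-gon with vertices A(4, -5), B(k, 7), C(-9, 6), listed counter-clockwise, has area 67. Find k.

2

Write out the shoelace sum; only the two edges meeting at B involve k:
2·Area = [(4·7 − k·(-5)) + (k·6 − (-9)·7)] + 21
       = 11·k + 112 = 134
⇒ k = 2.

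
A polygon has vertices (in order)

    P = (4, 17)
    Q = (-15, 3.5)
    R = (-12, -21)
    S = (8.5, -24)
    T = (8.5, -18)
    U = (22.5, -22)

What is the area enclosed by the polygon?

Apply the shoelace formula: 2A = Σ (x_i·y_{i+1} − x_{i+1}·y_i), indices taken mod 6.
P→Q: (4)(3.5) − (-15)(17) = 269
Q→R: (-15)(-21) − (-12)(3.5) = 357
R→S: (-12)(-24) − (8.5)(-21) = 466.5
S→T: (8.5)(-18) − (8.5)(-24) = 51
T→U: (8.5)(-22) − (22.5)(-18) = 218
U→P: (22.5)(17) − (4)(-22) = 470.5
Σ = 1832
Area = |Σ|/2 = 916.

916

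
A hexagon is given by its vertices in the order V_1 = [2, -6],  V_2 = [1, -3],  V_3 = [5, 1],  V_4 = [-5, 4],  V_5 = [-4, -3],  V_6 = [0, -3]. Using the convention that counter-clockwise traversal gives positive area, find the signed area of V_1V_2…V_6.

45

Cross-terms: 0, 16, 25, 31, 12, 6  ⇒  Σ = 90
Signed area = Σ/2 = 45 (positive ⇒ counter-clockwise traversal).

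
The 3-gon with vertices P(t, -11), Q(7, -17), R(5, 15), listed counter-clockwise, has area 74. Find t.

The doubled signed area Σ (x_i y_{i+1} − x_{i+1} y_i) is linear in t.
With t=0 it equals 212; the coefficient of t is -32 (from the two edges through P).
So -32·t + 212 = 2·74 = 148 ⇒ t = 2.

2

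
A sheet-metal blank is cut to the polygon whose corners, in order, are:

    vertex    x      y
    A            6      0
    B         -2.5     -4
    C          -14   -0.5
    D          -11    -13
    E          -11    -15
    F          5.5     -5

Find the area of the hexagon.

Cross-terms: -24, -54.75, 176.5, 22, 137.5, 30  ⇒  Σ = 287.25
Area = |Σ|/2 = 143.625.

143.625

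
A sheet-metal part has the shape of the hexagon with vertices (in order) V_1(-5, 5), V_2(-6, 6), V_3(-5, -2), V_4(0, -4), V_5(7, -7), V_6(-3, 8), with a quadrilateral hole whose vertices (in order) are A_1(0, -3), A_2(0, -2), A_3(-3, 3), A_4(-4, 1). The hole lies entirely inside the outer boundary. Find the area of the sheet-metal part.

Outer boundary:
V_1→V_2: (-5)(6) − (-6)(5) = 0
V_2→V_3: (-6)(-2) − (-5)(6) = 42
V_3→V_4: (-5)(-4) − (0)(-2) = 20
V_4→V_5: (0)(-7) − (7)(-4) = 28
V_5→V_6: (7)(8) − (-3)(-7) = 35
V_6→V_1: (-3)(5) − (-5)(8) = 25
Σ = 150
Area = |Σ|/2 = 75.
Hole:
Apply Gauss's area formula: 2A = Σ (x_i·y_{i+1} − x_{i+1}·y_i), indices taken mod 4.
Σ = (0) + (-6) + (9) + (12) = 15
Area = |Σ|/2 = 7.5.
Net area = 75 − 7.5 = 67.5.

67.5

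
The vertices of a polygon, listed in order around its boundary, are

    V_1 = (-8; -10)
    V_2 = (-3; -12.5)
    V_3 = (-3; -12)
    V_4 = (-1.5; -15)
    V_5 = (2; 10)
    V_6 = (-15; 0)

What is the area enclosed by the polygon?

205.25

Σ = (70) + (-1.5) + (27) + (15) + (150) + (150) = 410.5
Area = |Σ|/2 = 205.25.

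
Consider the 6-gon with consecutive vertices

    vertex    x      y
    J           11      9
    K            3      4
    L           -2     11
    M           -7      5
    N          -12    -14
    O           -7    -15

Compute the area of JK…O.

233.5

Apply the shoelace (surveyor's) formula: 2A = Σ (x_i·y_{i+1} − x_{i+1}·y_i), indices taken mod 6.
Cross-terms: 17, 41, 67, 158, 82, 102  ⇒  Σ = 467
Area = |Σ|/2 = 233.5.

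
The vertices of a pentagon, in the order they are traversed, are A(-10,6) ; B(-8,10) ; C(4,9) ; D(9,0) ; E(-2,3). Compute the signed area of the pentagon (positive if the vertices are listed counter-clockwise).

Apply the shoelace (surveyor's) formula: 2A = Σ (x_i·y_{i+1} − x_{i+1}·y_i), indices taken mod 5.
Cross-terms: -52, -112, -81, 27, 18  ⇒  Σ = -200
Signed area = Σ/2 = -100 (negative ⇒ clockwise traversal).

-100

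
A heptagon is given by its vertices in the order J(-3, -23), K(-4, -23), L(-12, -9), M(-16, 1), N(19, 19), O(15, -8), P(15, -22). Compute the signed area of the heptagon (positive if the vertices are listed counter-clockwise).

Σ = (-23) + (-240) + (-156) + (-323) + (-437) + (-210) + (-411) = -1800
Signed area = Σ/2 = -900 (negative ⇒ clockwise traversal).

-900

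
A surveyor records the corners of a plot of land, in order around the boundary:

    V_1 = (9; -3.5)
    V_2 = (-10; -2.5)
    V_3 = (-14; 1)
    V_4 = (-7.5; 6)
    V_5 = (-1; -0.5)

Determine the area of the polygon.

80.625

Apply the shoelace formula: 2A = Σ (x_i·y_{i+1} − x_{i+1}·y_i), indices taken mod 5.
Cross-terms: -57.5, -45, -76.5, 9.75, 8  ⇒  Σ = -161.25
Area = |Σ|/2 = 80.625.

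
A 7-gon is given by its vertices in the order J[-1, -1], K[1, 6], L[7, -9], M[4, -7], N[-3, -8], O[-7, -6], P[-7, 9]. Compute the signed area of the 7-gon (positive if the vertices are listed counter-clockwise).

Apply Gauss's area formula: 2A = Σ (x_i·y_{i+1} − x_{i+1}·y_i), indices taken mod 7.
Σ = (-5) + (-51) + (-13) + (-53) + (-38) + (-105) + (16) = -249
Signed area = Σ/2 = -124.5 (negative ⇒ clockwise traversal).

-124.5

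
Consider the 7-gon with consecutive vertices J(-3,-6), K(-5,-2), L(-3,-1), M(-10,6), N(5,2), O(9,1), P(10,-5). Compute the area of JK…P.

Σ = (-24) + (-1) + (-28) + (-50) + (-13) + (-55) + (-75) = -246
Area = |Σ|/2 = 123.

123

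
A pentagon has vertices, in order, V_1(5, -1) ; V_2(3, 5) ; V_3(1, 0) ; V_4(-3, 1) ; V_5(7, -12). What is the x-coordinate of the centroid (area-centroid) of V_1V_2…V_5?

Apply the surveyor's formula. First the cross-terms c_i = x_i·y_{i+1} − x_{i+1}·y_i:
  28, -5, 1, 29, 53  ⇒  2A = 106, A = 53.
Then Σ (x_i + x_{i+1})·c_i = 954, so x̄ = 954 / (6·53) = 3.

3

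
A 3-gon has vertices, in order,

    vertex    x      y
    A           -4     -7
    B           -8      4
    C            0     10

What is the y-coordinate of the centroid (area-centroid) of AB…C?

7/3

Apply Gauss's area formula. First the cross-terms c_i = x_i·y_{i+1} − x_{i+1}·y_i:
  -72, -80, 40  ⇒  2A = -112, A = -56.
Then Σ (y_i + y_{i+1})·c_i = -784, so ȳ = -784 / (6·(-56)) = 7/3.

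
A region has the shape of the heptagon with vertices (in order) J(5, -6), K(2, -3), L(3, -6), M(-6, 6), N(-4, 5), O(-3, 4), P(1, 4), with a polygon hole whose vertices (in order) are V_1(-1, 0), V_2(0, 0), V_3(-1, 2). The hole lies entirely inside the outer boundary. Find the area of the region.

Outer boundary:
Σ = (-3) + (-3) + (-18) + (-6) + (-1) + (-16) + (-26) = -73
Area = |Σ|/2 = 36.5.
Hole:
Apply Gauss's area formula: 2A = Σ (x_i·y_{i+1} − x_{i+1}·y_i), indices taken mod 3.
Cross-terms: 0, 0, 2  ⇒  Σ = 2
Area = |Σ|/2 = 1.
Net area = 36.5 − 1 = 35.5.

35.5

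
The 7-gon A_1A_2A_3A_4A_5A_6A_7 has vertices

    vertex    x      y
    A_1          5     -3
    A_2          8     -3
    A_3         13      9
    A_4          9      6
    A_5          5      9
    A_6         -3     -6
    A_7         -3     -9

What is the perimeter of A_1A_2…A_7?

56

|A_1A_2| = √((3)² + (0)²) = √9 = 3
|A_2A_3| = √((5)² + (12)²) = √169 = 13
|A_3A_4| = √((-4)² + (-3)²) = √25 = 5
|A_4A_5| = √((-4)² + (3)²) = √25 = 5
|A_5A_6| = √((-8)² + (-15)²) = √289 = 17
|A_6A_7| = √((0)² + (-3)²) = √9 = 3
|A_7A_1| = √((8)² + (6)²) = √100 = 10
Perimeter = 3 + 13 + 5 + 5 + 17 + 3 + 10 = 56.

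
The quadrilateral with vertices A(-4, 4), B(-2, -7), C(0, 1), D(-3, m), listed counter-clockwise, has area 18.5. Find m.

Write out the shoelace sum; only the two edges meeting at D involve m:
2·Area = [(0·m − (-3)·1) + ((-3)·4 − (-4)·m)] + 34
       = 4·m + 25 = 37
⇒ m = 3.

3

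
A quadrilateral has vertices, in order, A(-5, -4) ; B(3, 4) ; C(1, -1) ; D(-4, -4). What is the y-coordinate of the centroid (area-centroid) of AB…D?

Apply the surveyor's formula. First the cross-terms c_i = x_i·y_{i+1} − x_{i+1}·y_i:
  -8, -7, -8, -4  ⇒  2A = -27, A = -13.5.
Then Σ (y_i + y_{i+1})·c_i = 51, so ȳ = 51 / (6·(-13.5)) = -17/27.

-17/27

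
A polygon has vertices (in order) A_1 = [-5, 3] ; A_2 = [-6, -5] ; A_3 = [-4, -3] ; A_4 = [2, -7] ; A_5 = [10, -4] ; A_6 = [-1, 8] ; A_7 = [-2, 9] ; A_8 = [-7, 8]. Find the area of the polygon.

Apply the surveyor's formula: 2A = Σ (x_i·y_{i+1} − x_{i+1}·y_i), indices taken mod 8.
Σ = (43) + (-2) + (34) + (62) + (76) + (7) + (47) + (19) = 286
Area = |Σ|/2 = 143.

143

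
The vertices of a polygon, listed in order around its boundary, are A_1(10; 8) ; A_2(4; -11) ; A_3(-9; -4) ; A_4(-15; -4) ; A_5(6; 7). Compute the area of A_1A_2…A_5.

192

Cross-terms: -142, -115, -24, -81, -22  ⇒  Σ = -384
Area = |Σ|/2 = 192.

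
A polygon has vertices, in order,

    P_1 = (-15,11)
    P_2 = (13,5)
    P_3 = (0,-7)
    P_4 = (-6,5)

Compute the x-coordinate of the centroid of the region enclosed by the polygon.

2/3

Apply the shoelace (surveyor's) formula. First the cross-terms c_i = x_i·y_{i+1} − x_{i+1}·y_i:
  -218, -91, -42, 9  ⇒  2A = -342, A = -171.
Then Σ (x_i + x_{i+1})·c_i = -684, so x̄ = -684 / (6·(-171)) = 2/3.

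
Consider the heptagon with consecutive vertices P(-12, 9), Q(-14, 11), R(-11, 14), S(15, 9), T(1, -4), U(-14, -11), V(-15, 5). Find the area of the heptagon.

418

P→Q: (-12)(11) − (-14)(9) = -6
Q→R: (-14)(14) − (-11)(11) = -75
R→S: (-11)(9) − (15)(14) = -309
S→T: (15)(-4) − (1)(9) = -69
T→U: (1)(-11) − (-14)(-4) = -67
U→V: (-14)(5) − (-15)(-11) = -235
V→P: (-15)(9) − (-12)(5) = -75
Σ = -836
Area = |Σ|/2 = 418.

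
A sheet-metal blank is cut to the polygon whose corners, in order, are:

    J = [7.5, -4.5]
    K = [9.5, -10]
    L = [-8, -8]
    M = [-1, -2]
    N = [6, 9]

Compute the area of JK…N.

135.875

Apply the shoelace formula: 2A = Σ (x_i·y_{i+1} − x_{i+1}·y_i), indices taken mod 5.
Σ = (-32.25) + (-156) + (8) + (3) + (-94.5) = -271.75
Area = |Σ|/2 = 135.875.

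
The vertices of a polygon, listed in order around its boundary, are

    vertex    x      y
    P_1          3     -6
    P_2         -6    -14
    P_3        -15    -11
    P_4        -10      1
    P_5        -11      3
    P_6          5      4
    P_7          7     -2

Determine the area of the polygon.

Σ = (-78) + (-144) + (-125) + (-19) + (-59) + (-38) + (-36) = -499
Area = |Σ|/2 = 249.5.

249.5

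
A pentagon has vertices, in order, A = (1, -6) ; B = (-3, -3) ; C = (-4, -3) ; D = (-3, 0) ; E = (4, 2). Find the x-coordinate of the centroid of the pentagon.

2/39

Apply the shoelace (surveyor's) formula. First the cross-terms c_i = x_i·y_{i+1} − x_{i+1}·y_i:
  -21, -3, -9, -6, -26  ⇒  2A = -65, A = -32.5.
Then Σ (x_i + x_{i+1})·c_i = -10, so x̄ = -10 / (6·(-32.5)) = 2/39.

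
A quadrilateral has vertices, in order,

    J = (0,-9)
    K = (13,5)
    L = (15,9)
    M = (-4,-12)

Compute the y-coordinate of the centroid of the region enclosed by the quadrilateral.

Apply the shoelace formula. First the cross-terms c_i = x_i·y_{i+1} − x_{i+1}·y_i:
  117, 42, -144, 36  ⇒  2A = 51, A = 25.5.
Then Σ (y_i + y_{i+1})·c_i = -204, so ȳ = -204 / (6·25.5) = -4/3.

-4/3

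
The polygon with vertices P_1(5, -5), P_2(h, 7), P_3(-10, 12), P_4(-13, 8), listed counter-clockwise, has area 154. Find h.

Write out the shoelace sum; only the two edges meeting at P_2 involve h:
2·Area = [(5·7 − h·(-5)) + (h·12 − (-10)·7)] + 101
       = 17·h + 206 = 308
⇒ h = 6.

6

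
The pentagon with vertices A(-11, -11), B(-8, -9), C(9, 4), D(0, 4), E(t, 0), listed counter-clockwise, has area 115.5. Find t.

Write out the shoelace sum; only the two edges meeting at E involve t:
2·Area = [(0·0 − t·4) + (t·(-11) − (-11)·0)] + 96
       = -15·t + 96 = 231
⇒ t = -9.

-9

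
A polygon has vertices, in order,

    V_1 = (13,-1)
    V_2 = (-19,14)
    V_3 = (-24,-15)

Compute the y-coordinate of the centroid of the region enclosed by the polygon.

-2/3

Apply the shoelace formula. First the cross-terms c_i = x_i·y_{i+1} − x_{i+1}·y_i:
  163, 621, 219  ⇒  2A = 1003, A = 501.5.
Then Σ (y_i + y_{i+1})·c_i = -2006, so ȳ = -2006 / (6·501.5) = -2/3.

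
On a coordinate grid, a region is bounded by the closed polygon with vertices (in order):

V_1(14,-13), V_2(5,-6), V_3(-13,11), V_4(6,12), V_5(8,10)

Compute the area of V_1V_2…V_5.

272

Apply the surveyor's formula: 2A = Σ (x_i·y_{i+1} − x_{i+1}·y_i), indices taken mod 5.
Σ = (-19) + (-23) + (-222) + (-36) + (-244) = -544
Area = |Σ|/2 = 272.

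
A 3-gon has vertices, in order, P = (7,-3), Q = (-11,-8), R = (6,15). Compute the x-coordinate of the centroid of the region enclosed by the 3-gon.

2/3

Apply Gauss's area formula. First the cross-terms c_i = x_i·y_{i+1} − x_{i+1}·y_i:
  -89, -117, -123  ⇒  2A = -329, A = -164.5.
Then Σ (x_i + x_{i+1})·c_i = -658, so x̄ = -658 / (6·(-164.5)) = 2/3.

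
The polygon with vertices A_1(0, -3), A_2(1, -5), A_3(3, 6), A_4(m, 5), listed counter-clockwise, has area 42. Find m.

The doubled signed area Σ (x_i y_{i+1} − x_{i+1} y_i) is linear in m.
With m=0 it equals 39; the coefficient of m is -9 (from the two edges through A_4).
So -9·m + 39 = 2·42 = 84 ⇒ m = -5.

-5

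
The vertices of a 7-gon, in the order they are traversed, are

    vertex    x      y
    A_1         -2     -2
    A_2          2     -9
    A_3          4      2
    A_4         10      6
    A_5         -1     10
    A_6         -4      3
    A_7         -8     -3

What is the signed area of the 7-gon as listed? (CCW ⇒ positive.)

Σ = (22) + (40) + (4) + (106) + (37) + (36) + (10) = 255
Signed area = Σ/2 = 127.5 (positive ⇒ counter-clockwise traversal).

127.5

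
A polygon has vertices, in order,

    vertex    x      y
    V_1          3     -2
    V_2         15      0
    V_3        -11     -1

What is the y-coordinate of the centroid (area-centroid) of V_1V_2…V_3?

-1

Apply the surveyor's formula. First the cross-terms c_i = x_i·y_{i+1} − x_{i+1}·y_i:
  30, -15, 25  ⇒  2A = 40, A = 20.
Then Σ (y_i + y_{i+1})·c_i = -120, so ȳ = -120 / (6·20) = -1.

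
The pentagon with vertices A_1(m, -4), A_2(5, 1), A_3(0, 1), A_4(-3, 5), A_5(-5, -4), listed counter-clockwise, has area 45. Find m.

The doubled signed area Σ (x_i y_{i+1} − x_{i+1} y_i) is linear in m.
With m=0 it equals 85; the coefficient of m is 5 (from the two edges through A_1).
So 5·m + 85 = 2·45 = 90 ⇒ m = 1.

1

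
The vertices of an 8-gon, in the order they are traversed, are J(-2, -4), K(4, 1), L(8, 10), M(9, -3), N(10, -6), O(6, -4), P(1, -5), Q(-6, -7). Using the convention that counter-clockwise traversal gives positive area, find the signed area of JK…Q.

-74.5

Apply Gauss's area formula: 2A = Σ (x_i·y_{i+1} − x_{i+1}·y_i), indices taken mod 8.
J→K: (-2)(1) − (4)(-4) = 14
K→L: (4)(10) − (8)(1) = 32
L→M: (8)(-3) − (9)(10) = -114
M→N: (9)(-6) − (10)(-3) = -24
N→O: (10)(-4) − (6)(-6) = -4
O→P: (6)(-5) − (1)(-4) = -26
P→Q: (1)(-7) − (-6)(-5) = -37
Q→J: (-6)(-4) − (-2)(-7) = 10
Σ = -149
Signed area = Σ/2 = -74.5 (negative ⇒ clockwise traversal).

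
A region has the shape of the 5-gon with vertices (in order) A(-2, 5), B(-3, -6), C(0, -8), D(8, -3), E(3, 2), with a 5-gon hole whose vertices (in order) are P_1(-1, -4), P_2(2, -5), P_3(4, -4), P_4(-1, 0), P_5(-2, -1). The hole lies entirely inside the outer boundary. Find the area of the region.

65

Outer boundary:
Apply the shoelace (surveyor's) formula: 2A = Σ (x_i·y_{i+1} − x_{i+1}·y_i), indices taken mod 5.
A→B: (-2)(-6) − (-3)(5) = 27
B→C: (-3)(-8) − (0)(-6) = 24
C→D: (0)(-3) − (8)(-8) = 64
D→E: (8)(2) − (3)(-3) = 25
E→A: (3)(5) − (-2)(2) = 19
Σ = 159
Area = |Σ|/2 = 79.5.
Hole:
Apply Gauss's area formula: 2A = Σ (x_i·y_{i+1} − x_{i+1}·y_i), indices taken mod 5.
Σ = (13) + (12) + (-4) + (1) + (7) = 29
Area = |Σ|/2 = 14.5.
Net area = 79.5 − 14.5 = 65.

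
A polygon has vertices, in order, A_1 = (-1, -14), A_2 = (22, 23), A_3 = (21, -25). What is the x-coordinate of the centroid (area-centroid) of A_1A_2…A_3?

Apply the surveyor's formula. First the cross-terms c_i = x_i·y_{i+1} − x_{i+1}·y_i:
  285, -1033, -319  ⇒  2A = -1067, A = -533.5.
Then Σ (x_i + x_{i+1})·c_i = -44814, so x̄ = -44814 / (6·(-533.5)) = 14.

14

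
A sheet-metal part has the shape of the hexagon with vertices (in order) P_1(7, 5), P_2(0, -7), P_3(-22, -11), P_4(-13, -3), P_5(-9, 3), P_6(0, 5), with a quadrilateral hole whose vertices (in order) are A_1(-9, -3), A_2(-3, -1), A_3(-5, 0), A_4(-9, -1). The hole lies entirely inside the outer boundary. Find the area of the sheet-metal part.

204

Outer boundary:
Apply the shoelace (surveyor's) formula: 2A = Σ (x_i·y_{i+1} − x_{i+1}·y_i), indices taken mod 6.
Cross-terms: -49, -154, -77, -66, -45, -35  ⇒  Σ = -426
Area = |Σ|/2 = 213.
Hole:
Apply the surveyor's formula: 2A = Σ (x_i·y_{i+1} − x_{i+1}·y_i), indices taken mod 4.
Σ = (0) + (-5) + (5) + (18) = 18
Area = |Σ|/2 = 9.
Net area = 213 − 9 = 204.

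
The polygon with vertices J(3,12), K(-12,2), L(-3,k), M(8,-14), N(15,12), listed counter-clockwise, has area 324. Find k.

Write out the shoelace sum; only the two edges meeting at L involve k:
2·Area = [((-12)·k − (-3)·2) + ((-3)·(-14) − 8·k)] + 600
       = -20·k + 648 = 648
⇒ k = 0.

0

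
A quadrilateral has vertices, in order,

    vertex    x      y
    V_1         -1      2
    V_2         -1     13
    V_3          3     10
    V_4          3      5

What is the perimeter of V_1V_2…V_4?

26

|V_1V_2| = √((0)² + (11)²) = √121 = 11
|V_2V_3| = √((4)² + (-3)²) = √25 = 5
|V_3V_4| = √((0)² + (-5)²) = √25 = 5
|V_4V_1| = √((-4)² + (-3)²) = √25 = 5
Perimeter = 11 + 5 + 5 + 5 = 26.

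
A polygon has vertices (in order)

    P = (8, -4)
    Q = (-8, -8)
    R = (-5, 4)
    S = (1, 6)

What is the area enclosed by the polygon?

Apply Gauss's area formula: 2A = Σ (x_i·y_{i+1} − x_{i+1}·y_i), indices taken mod 4.
Σ = (-96) + (-72) + (-34) + (-52) = -254
Area = |Σ|/2 = 127.

127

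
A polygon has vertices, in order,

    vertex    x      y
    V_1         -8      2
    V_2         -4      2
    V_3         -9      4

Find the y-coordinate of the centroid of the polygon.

Apply Gauss's area formula. First the cross-terms c_i = x_i·y_{i+1} − x_{i+1}·y_i:
  -8, 2, 14  ⇒  2A = 8, A = 4.
Then Σ (y_i + y_{i+1})·c_i = 64, so ȳ = 64 / (6·4) = 8/3.

8/3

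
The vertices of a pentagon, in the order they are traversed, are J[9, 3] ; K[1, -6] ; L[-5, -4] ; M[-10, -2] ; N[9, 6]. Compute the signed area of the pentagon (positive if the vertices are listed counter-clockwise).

Apply the shoelace formula: 2A = Σ (x_i·y_{i+1} − x_{i+1}·y_i), indices taken mod 5.
Σ = (-57) + (-34) + (-30) + (-42) + (-27) = -190
Signed area = Σ/2 = -95 (negative ⇒ clockwise traversal).

-95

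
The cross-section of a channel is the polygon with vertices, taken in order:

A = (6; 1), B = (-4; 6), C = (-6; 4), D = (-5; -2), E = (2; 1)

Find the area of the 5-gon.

43.5

Apply Gauss's area formula: 2A = Σ (x_i·y_{i+1} − x_{i+1}·y_i), indices taken mod 5.
Σ = (40) + (20) + (32) + (-1) + (-4) = 87
Area = |Σ|/2 = 43.5.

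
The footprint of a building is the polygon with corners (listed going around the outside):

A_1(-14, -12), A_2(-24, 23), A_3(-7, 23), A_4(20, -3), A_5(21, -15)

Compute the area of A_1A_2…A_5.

1069.5

Apply the surveyor's formula: 2A = Σ (x_i·y_{i+1} − x_{i+1}·y_i), indices taken mod 5.
A_1→A_2: (-14)(23) − (-24)(-12) = -610
A_2→A_3: (-24)(23) − (-7)(23) = -391
A_3→A_4: (-7)(-3) − (20)(23) = -439
A_4→A_5: (20)(-15) − (21)(-3) = -237
A_5→A_1: (21)(-12) − (-14)(-15) = -462
Σ = -2139
Area = |Σ|/2 = 1069.5.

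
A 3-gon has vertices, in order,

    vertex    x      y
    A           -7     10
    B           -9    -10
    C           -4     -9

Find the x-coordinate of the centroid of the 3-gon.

Apply the shoelace (surveyor's) formula. First the cross-terms c_i = x_i·y_{i+1} − x_{i+1}·y_i:
  160, 41, -103  ⇒  2A = 98, A = 49.
Then Σ (x_i + x_{i+1})·c_i = -1960, so x̄ = -1960 / (6·49) = -20/3.

-20/3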